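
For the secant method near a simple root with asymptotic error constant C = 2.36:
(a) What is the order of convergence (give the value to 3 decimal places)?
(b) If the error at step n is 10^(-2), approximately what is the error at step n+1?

(a) Secant method has superlinear convergence with order φ = (1+√5)/2 ≈ 1.618.
    This means |e_{n+1}| ≈ C|e_n|^1.618.

(b) With |e_n| = 10^(-2) and C = 2.36:
    |e_{n+1}| ≈ 2.36 × (10^(-2))^1.618 = 2.36 × 10^(-3.24)

(a) ≈ 1.618 (golden ratio); (b) |e_{n+1}| ≈ 1.370e-03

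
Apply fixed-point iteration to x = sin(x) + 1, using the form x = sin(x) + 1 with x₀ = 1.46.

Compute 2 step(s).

Equation: x = sin(x) + 1
Fixed-point form: x = sin(x) + 1
x₀ = 1.46

x_1 = g(1.460000) = 1.993868
x_2 = g(1.993868) = 1.911832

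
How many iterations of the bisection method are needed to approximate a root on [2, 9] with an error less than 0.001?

We need (b-a)/2^n ≤ 0.001
(9 - 2)/2^n ≤ 0.001
7/2^n ≤ 0.001
2^n ≥ 7000
n ≥ log₂(7000) = 12.77
n ≥ 13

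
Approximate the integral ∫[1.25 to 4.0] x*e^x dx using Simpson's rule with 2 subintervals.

f(x) = x*e^x
a = 1.25, b = 4.0, n = 2
h = (b - a)/n = 1.375000

Simpson's rule: (h/3)[f(x₀) + 4f(x₁) + 2f(x₂) + ... + f(xₙ)]

x_0 = 1.2500, f(x_0) = 4.362929, coefficient = 1
x_1 = 2.6250, f(x_1) = 36.237007, coefficient = 4
x_2 = 4.0000, f(x_2) = 218.392600, coefficient = 1

I ≈ (1.375000/3) × 367.703558 = 168.530797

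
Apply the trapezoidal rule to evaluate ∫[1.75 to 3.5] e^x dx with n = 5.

f(x) = e^x
a = 1.75, b = 3.5, n = 5
h = (b - a)/n = 0.350000

Trapezoidal rule: (h/2)[f(x₀) + 2f(x₁) + 2f(x₂) + ... + f(xₙ)]

x_0 = 1.7500, f(x_0) = 5.754603, coefficient = 1
x_1 = 2.1000, f(x_1) = 8.166170, coefficient = 2
x_2 = 2.4500, f(x_2) = 11.588347, coefficient = 2
x_3 = 2.8000, f(x_3) = 16.444647, coefficient = 2
x_4 = 3.1500, f(x_4) = 23.336065, coefficient = 2
x_5 = 3.5000, f(x_5) = 33.115452, coefficient = 1

I ≈ (0.350000/2) × 157.940511 = 27.639589
Exact value: 27.360849
Error: 0.278740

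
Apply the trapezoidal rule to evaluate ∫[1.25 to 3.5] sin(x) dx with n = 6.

f(x) = sin(x)
a = 1.25, b = 3.5, n = 6
h = (b - a)/n = 0.375000

Trapezoidal rule: (h/2)[f(x₀) + 2f(x₁) + 2f(x₂) + ... + f(xₙ)]

x_0 = 1.2500, f(x_0) = 0.948985, coefficient = 1
x_1 = 1.6250, f(x_1) = 0.998531, coefficient = 2
x_2 = 2.0000, f(x_2) = 0.909297, coefficient = 2
x_3 = 2.3750, f(x_3) = 0.693685, coefficient = 2
x_4 = 2.7500, f(x_4) = 0.381661, coefficient = 2
x_5 = 3.1250, f(x_5) = 0.016592, coefficient = 2
x_6 = 3.5000, f(x_6) = -0.350783, coefficient = 1

I ≈ (0.375000/2) × 6.597735 = 1.237075
Exact value: 1.251779
Error: 0.014704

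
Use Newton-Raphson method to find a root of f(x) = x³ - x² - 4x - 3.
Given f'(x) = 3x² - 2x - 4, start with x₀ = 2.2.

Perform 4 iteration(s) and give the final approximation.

f(x) = x³ - x² - 4x - 3
f'(x) = 3x² - 2x - 4
x₀ = 2.2

Newton-Raphson formula: x_{n+1} = x_n - f(x_n)/f'(x_n)

Iteration 1:
  f(2.200000) = -5.992000
  f'(2.200000) = 6.120000
  x_1 = 2.200000 - (-5.992000)/6.120000 = 3.179085
Iteration 2:
  f(3.179085) = 6.306759
  f'(3.179085) = 19.961574
  x_2 = 3.179085 - 6.306759/19.961574 = 2.863140
Iteration 3:
  f(2.863140) = 0.820661
  f'(2.863140) = 14.866432
  x_3 = 2.863140 - 0.820661/14.866432 = 2.807938
Iteration 4:
  f(2.807938) = 0.022959
  f'(2.807938) = 14.037666
  x_4 = 2.807938 - 0.022959/14.037666 = 2.806302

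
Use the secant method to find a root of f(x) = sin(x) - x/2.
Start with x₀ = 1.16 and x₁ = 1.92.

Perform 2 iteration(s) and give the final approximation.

f(x) = sin(x) - x/2
x₀ = 1.16, x₁ = 1.92

Secant formula: x_{n+1} = x_n - f(x_n)(x_n - x_{n-1})/(f(x_n) - f(x_{n-1}))

Iteration 1:
  f(1.160000) = 0.336803
  f(1.920000) = -0.020355
  x_2 = 1.920000 - (-0.020355)×(1.920000 - 1.160000)/(-0.020355 - 0.336803)
       = 1.876687
Iteration 2:
  f(1.920000) = -0.020355
  f(1.876687) = 0.015235
  x_3 = 1.876687 - 0.015235×(1.876687 - 1.920000)/(0.015235 - (-0.020355))
       = 1.895229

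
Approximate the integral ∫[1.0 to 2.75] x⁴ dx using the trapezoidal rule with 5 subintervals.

f(x) = x⁴
a = 1.0, b = 2.75, n = 5
h = (b - a)/n = 0.350000

Trapezoidal rule: (h/2)[f(x₀) + 2f(x₁) + 2f(x₂) + ... + f(xₙ)]

x_0 = 1.0000, f(x_0) = 1.000000, coefficient = 1
x_1 = 1.3500, f(x_1) = 3.321506, coefficient = 2
x_2 = 1.7000, f(x_2) = 8.352100, coefficient = 2
x_3 = 2.0500, f(x_3) = 17.661006, coefficient = 2
x_4 = 2.4000, f(x_4) = 33.177600, coefficient = 2
x_5 = 2.7500, f(x_5) = 57.191406, coefficient = 1

I ≈ (0.350000/2) × 183.215831 = 32.062770
Exact value: 31.255273
Error: 0.807497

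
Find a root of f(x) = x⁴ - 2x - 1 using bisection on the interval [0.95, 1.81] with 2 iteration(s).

f(x) = x⁴ - 2x - 1
Initial interval: [0.95, 1.81]

Iteration 1:
  c_1 = (0.950000 + 1.810000)/2 = 1.380000
  f(c_1) = f(1.380000) = -0.133261
  f(a) × f(c) ≥ 0, new interval: [1.380000, 1.810000]
Iteration 2:
  c_2 = (1.380000 + 1.810000)/2 = 1.595000
  f(c_2) = f(1.595000) = 2.282063
  f(a) × f(c) < 0, new interval: [1.380000, 1.595000]

After 2 iteration(s), the approximation is c_2 = 1.595000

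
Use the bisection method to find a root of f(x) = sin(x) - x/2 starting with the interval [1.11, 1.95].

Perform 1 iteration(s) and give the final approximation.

f(x) = sin(x) - x/2
Initial interval: [1.11, 1.95]

Iteration 1:
  c_1 = (1.110000 + 1.950000)/2 = 1.530000
  f(c_1) = f(1.530000) = 0.234168
  f(a) × f(c) ≥ 0, new interval: [1.530000, 1.950000]

After 1 iteration(s), the approximation is c_1 = 1.530000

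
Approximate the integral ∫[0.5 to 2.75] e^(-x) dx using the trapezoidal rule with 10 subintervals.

f(x) = e^(-x)
a = 0.5, b = 2.75, n = 10
h = (b - a)/n = 0.225000

Trapezoidal rule: (h/2)[f(x₀) + 2f(x₁) + 2f(x₂) + ... + f(xₙ)]

x_0 = 0.5000, f(x_0) = 0.606531, coefficient = 1
x_1 = 0.7250, f(x_1) = 0.484325, coefficient = 2
x_2 = 0.9500, f(x_2) = 0.386741, coefficient = 2
x_3 = 1.1750, f(x_3) = 0.308819, coefficient = 2
x_4 = 1.4000, f(x_4) = 0.246597, coefficient = 2
x_5 = 1.6250, f(x_5) = 0.196912, coefficient = 2
x_6 = 1.8500, f(x_6) = 0.157237, coefficient = 2
x_7 = 2.0750, f(x_7) = 0.125556, coefficient = 2
x_8 = 2.3000, f(x_8) = 0.100259, coefficient = 2
x_9 = 2.5250, f(x_9) = 0.080058, coefficient = 2
x_10 = 2.7500, f(x_10) = 0.063928, coefficient = 1

I ≈ (0.225000/2) × 4.843466 = 0.544890
Exact value: 0.542603
Error: 0.002287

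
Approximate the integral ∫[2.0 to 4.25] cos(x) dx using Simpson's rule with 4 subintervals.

f(x) = cos(x)
a = 2.0, b = 4.25, n = 4
h = (b - a)/n = 0.562500

Simpson's rule: (h/3)[f(x₀) + 4f(x₁) + 2f(x₂) + ... + f(xₙ)]

x_0 = 2.0000, f(x_0) = -0.416147, coefficient = 1
x_1 = 2.5625, f(x_1) = -0.836960, coefficient = 4
x_2 = 3.1250, f(x_2) = -0.999862, coefficient = 2
x_3 = 3.6875, f(x_3) = -0.854657, coefficient = 4
x_4 = 4.2500, f(x_4) = -0.446087, coefficient = 1

I ≈ (0.562500/3) × -9.628423 = -1.805329
Exact value: -1.804287
Error: 0.001043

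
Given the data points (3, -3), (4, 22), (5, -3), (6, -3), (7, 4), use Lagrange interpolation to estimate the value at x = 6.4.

Lagrange interpolation formula:
P(x) = Σ yᵢ × Lᵢ(x)
where Lᵢ(x) = Π_{j≠i} (x - xⱼ)/(xᵢ - xⱼ)

L_0(6.4) = (6.4 - 4)/(3 - 4) × (6.4 - 5)/(3 - 5) × (6.4 - 6)/(3 - 6) × (6.4 - 7)/(3 - 7) = -0.033600
L_1(6.4) = (6.4 - 3)/(4 - 3) × (6.4 - 5)/(4 - 5) × (6.4 - 6)/(4 - 6) × (6.4 - 7)/(4 - 7) = 0.190400
L_2(6.4) = (6.4 - 3)/(5 - 3) × (6.4 - 4)/(5 - 4) × (6.4 - 6)/(5 - 6) × (6.4 - 7)/(5 - 7) = -0.489600
L_3(6.4) = (6.4 - 3)/(6 - 3) × (6.4 - 4)/(6 - 4) × (6.4 - 5)/(6 - 5) × (6.4 - 7)/(6 - 7) = 1.142400
L_4(6.4) = (6.4 - 3)/(7 - 3) × (6.4 - 4)/(7 - 4) × (6.4 - 5)/(7 - 5) × (6.4 - 6)/(7 - 6) = 0.190400

P(6.4) = (-3)×L_0(6.4) + 22×L_1(6.4) + (-3)×L_2(6.4) + (-3)×L_3(6.4) + 4×L_4(6.4)
P(6.4) = 3.092800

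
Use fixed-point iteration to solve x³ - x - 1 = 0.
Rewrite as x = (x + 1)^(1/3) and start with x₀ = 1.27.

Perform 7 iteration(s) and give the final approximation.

Equation: x³ - x - 1 = 0
Fixed-point form: x = (x + 1)^(1/3)
x₀ = 1.27

x_1 = g(1.270000) = 1.314242
x_2 = g(1.314242) = 1.322725
x_3 = g(1.322725) = 1.324339
x_4 = g(1.324339) = 1.324646
x_5 = g(1.324646) = 1.324704
x_6 = g(1.324704) = 1.324715
x_7 = g(1.324715) = 1.324717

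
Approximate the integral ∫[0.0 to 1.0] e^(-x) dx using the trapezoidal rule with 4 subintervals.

f(x) = e^(-x)
a = 0.0, b = 1.0, n = 4
h = (b - a)/n = 0.250000

Trapezoidal rule: (h/2)[f(x₀) + 2f(x₁) + 2f(x₂) + ... + f(xₙ)]

x_0 = 0.0000, f(x_0) = 1.000000, coefficient = 1
x_1 = 0.2500, f(x_1) = 0.778801, coefficient = 2
x_2 = 0.5000, f(x_2) = 0.606531, coefficient = 2
x_3 = 0.7500, f(x_3) = 0.472367, coefficient = 2
x_4 = 1.0000, f(x_4) = 0.367879, coefficient = 1

I ≈ (0.250000/2) × 5.083275 = 0.635409
Exact value: 0.632121
Error: 0.003289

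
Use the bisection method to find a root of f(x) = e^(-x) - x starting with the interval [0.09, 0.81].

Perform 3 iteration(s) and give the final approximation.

f(x) = e^(-x) - x
Initial interval: [0.09, 0.81]

Iteration 1:
  c_1 = (0.090000 + 0.810000)/2 = 0.450000
  f(c_1) = f(0.450000) = 0.187628
  f(a) × f(c) ≥ 0, new interval: [0.450000, 0.810000]
Iteration 2:
  c_2 = (0.450000 + 0.810000)/2 = 0.630000
  f(c_2) = f(0.630000) = -0.097408
  f(a) × f(c) < 0, new interval: [0.450000, 0.630000]
Iteration 3:
  c_3 = (0.450000 + 0.630000)/2 = 0.540000
  f(c_3) = f(0.540000) = 0.042748
  f(a) × f(c) ≥ 0, new interval: [0.540000, 0.630000]

After 3 iteration(s), the approximation is c_3 = 0.540000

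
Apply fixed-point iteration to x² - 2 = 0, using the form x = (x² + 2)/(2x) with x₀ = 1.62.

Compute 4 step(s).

Equation: x² - 2 = 0
Fixed-point form: x = (x² + 2)/(2x)
x₀ = 1.62

x_1 = g(1.620000) = 1.427284
x_2 = g(1.427284) = 1.414273
x_3 = g(1.414273) = 1.414214
x_4 = g(1.414214) = 1.414214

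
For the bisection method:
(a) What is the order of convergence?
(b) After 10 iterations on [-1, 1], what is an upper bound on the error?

(a) Bisection has linear (order 1) convergence; the error is halved each step.

(b) Error bound = (b-a)/2^n = (1 - (-1))/2^{10}
    = 2/2^{10}

(a) 1 (linear); (b) error ≤ 1.95e-03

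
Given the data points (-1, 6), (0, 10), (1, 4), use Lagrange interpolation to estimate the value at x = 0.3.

Lagrange interpolation formula:
P(x) = Σ yᵢ × Lᵢ(x)
where Lᵢ(x) = Π_{j≠i} (x - xⱼ)/(xᵢ - xⱼ)

L_0(0.3) = (0.3 - 0)/(-1 - 0) × (0.3 - 1)/(-1 - 1) = -0.105000
L_1(0.3) = (0.3 - (-1))/(0 - (-1)) × (0.3 - 1)/(0 - 1) = 0.910000
L_2(0.3) = (0.3 - (-1))/(1 - (-1)) × (0.3 - 0)/(1 - 0) = 0.195000

P(0.3) = 6×L_0(0.3) + 10×L_1(0.3) + 4×L_2(0.3)
P(0.3) = 9.250000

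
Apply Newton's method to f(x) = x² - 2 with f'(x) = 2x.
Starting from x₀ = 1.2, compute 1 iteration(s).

f(x) = x² - 2
f'(x) = 2x
x₀ = 1.2

Newton-Raphson formula: x_{n+1} = x_n - f(x_n)/f'(x_n)

Iteration 1:
  f(1.200000) = -0.560000
  f'(1.200000) = 2.400000
  x_1 = 1.200000 - (-0.560000)/2.400000 = 1.433333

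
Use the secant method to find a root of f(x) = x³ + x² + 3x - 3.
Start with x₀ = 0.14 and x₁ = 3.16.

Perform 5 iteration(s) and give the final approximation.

f(x) = x³ + x² + 3x - 3
x₀ = 0.14, x₁ = 3.16

Secant formula: x_{n+1} = x_n - f(x_n)(x_n - x_{n-1})/(f(x_n) - f(x_{n-1}))

Iteration 1:
  f(0.140000) = -2.557656
  f(3.160000) = 48.020096
  x_2 = 3.160000 - 48.020096×(3.160000 - 0.140000)/(48.020096 - (-2.557656))
       = 0.292718
Iteration 2:
  f(3.160000) = 48.020096
  f(0.292718) = -2.011082
  x_3 = 0.292718 - (-2.011082)×(0.292718 - 3.160000)/(-2.011082 - 48.020096)
       = 0.407973
Iteration 3:
  f(0.292718) = -2.011082
  f(0.407973) = -1.541737
  x_4 = 0.407973 - (-1.541737)×(0.407973 - 0.292718)/(-1.541737 - (-2.011082))
       = 0.786570
Iteration 4:
  f(0.407973) = -1.541737
  f(0.786570) = 0.465045
  x_5 = 0.786570 - 0.465045×(0.786570 - 0.407973)/(0.465045 - (-1.541737))
       = 0.698835
Iteration 5:
  f(0.786570) = 0.465045
  f(0.698835) = -0.073835
  x_6 = 0.698835 - (-0.073835)×(0.698835 - 0.786570)/(-0.073835 - 0.465045)
       = 0.710856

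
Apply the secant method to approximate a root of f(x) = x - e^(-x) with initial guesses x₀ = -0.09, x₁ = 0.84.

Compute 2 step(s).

f(x) = x - e^(-x)
x₀ = -0.09, x₁ = 0.84

Secant formula: x_{n+1} = x_n - f(x_n)(x_n - x_{n-1})/(f(x_n) - f(x_{n-1}))

Iteration 1:
  f(-0.090000) = -1.184174
  f(0.840000) = 0.408289
  x_2 = 0.840000 - 0.408289×(0.840000 - (-0.090000))/(0.408289 - (-1.184174))
       = 0.601559
Iteration 2:
  f(0.840000) = 0.408289
  f(0.601559) = 0.053602
  x_3 = 0.601559 - 0.053602×(0.601559 - 0.840000)/(0.053602 - 0.408289)
       = 0.565524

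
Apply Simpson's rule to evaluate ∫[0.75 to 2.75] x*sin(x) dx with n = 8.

f(x) = x*sin(x)
a = 0.75, b = 2.75, n = 8
h = (b - a)/n = 0.250000

Simpson's rule: (h/3)[f(x₀) + 4f(x₁) + 2f(x₂) + ... + f(xₙ)]

x_0 = 0.7500, f(x_0) = 0.511229, coefficient = 1
x_1 = 1.0000, f(x_1) = 0.841471, coefficient = 4
x_2 = 1.2500, f(x_2) = 1.186231, coefficient = 2
x_3 = 1.5000, f(x_3) = 1.496242, coefficient = 4
x_4 = 1.7500, f(x_4) = 1.721975, coefficient = 2
x_5 = 2.0000, f(x_5) = 1.818595, coefficient = 4
x_6 = 2.2500, f(x_6) = 1.750665, coefficient = 2
x_7 = 2.5000, f(x_7) = 1.496180, coefficient = 4
x_8 = 2.7500, f(x_8) = 1.049568, coefficient = 1

I ≈ (0.250000/3) × 33.488493 = 2.790708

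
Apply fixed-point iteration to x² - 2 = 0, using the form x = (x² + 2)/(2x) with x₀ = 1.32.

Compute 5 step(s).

Equation: x² - 2 = 0
Fixed-point form: x = (x² + 2)/(2x)
x₀ = 1.32

x_1 = g(1.320000) = 1.417576
x_2 = g(1.417576) = 1.414218
x_3 = g(1.414218) = 1.414214
x_4 = g(1.414214) = 1.414214
x_5 = g(1.414214) = 1.414214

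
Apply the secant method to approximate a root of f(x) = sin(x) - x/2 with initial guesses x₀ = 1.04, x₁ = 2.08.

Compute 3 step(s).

f(x) = sin(x) - x/2
x₀ = 1.04, x₁ = 2.08

Secant formula: x_{n+1} = x_n - f(x_n)(x_n - x_{n-1})/(f(x_n) - f(x_{n-1}))

Iteration 1:
  f(1.040000) = 0.342404
  f(2.080000) = -0.166867
  x_2 = 2.080000 - (-0.166867)×(2.080000 - 1.040000)/(-0.166867 - 0.342404)
       = 1.739235
Iteration 2:
  f(2.080000) = -0.166867
  f(1.739235) = 0.116230
  x_3 = 1.739235 - 0.116230×(1.739235 - 2.080000)/(0.116230 - (-0.166867))
       = 1.879142
Iteration 3:
  f(1.739235) = 0.116230
  f(1.879142) = 0.013266
  x_4 = 1.879142 - 0.013266×(1.879142 - 1.739235)/(0.013266 - 0.116230)
       = 1.897168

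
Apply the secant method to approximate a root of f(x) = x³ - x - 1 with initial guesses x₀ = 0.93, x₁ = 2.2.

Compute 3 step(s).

f(x) = x³ - x - 1
x₀ = 0.93, x₁ = 2.2

Secant formula: x_{n+1} = x_n - f(x_n)(x_n - x_{n-1})/(f(x_n) - f(x_{n-1}))

Iteration 1:
  f(0.930000) = -1.125643
  f(2.200000) = 7.448000
  x_2 = 2.200000 - 7.448000×(2.200000 - 0.930000)/(7.448000 - (-1.125643))
       = 1.096740
Iteration 2:
  f(2.200000) = 7.448000
  f(1.096740) = -0.777540
  x_3 = 1.096740 - (-0.777540)×(1.096740 - 2.200000)/(-0.777540 - 7.448000)
       = 1.201028
Iteration 3:
  f(1.096740) = -0.777540
  f(1.201028) = -0.468583
  x_4 = 1.201028 - (-0.468583)×(1.201028 - 1.096740)/(-0.468583 - (-0.777540))
       = 1.359198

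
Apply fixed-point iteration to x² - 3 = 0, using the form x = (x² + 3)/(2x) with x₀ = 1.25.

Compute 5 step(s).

Equation: x² - 3 = 0
Fixed-point form: x = (x² + 3)/(2x)
x₀ = 1.25

x_1 = g(1.250000) = 1.825000
x_2 = g(1.825000) = 1.734418
x_3 = g(1.734418) = 1.732052
x_4 = g(1.732052) = 1.732051
x_5 = g(1.732051) = 1.732051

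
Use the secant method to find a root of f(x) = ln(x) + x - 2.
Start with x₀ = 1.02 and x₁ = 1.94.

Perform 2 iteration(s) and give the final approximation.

f(x) = ln(x) + x - 2
x₀ = 1.02, x₁ = 1.94

Secant formula: x_{n+1} = x_n - f(x_n)(x_n - x_{n-1})/(f(x_n) - f(x_{n-1}))

Iteration 1:
  f(1.020000) = -0.960197
  f(1.940000) = 0.602688
  x_2 = 1.940000 - 0.602688×(1.940000 - 1.020000)/(0.602688 - (-0.960197))
       = 1.585225
Iteration 2:
  f(1.940000) = 0.602688
  f(1.585225) = 0.045951
  x_3 = 1.585225 - 0.045951×(1.585225 - 1.940000)/(0.045951 - 0.602688)
       = 1.555943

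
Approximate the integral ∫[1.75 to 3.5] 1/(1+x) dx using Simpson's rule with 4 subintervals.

f(x) = 1/(1+x)
a = 1.75, b = 3.5, n = 4
h = (b - a)/n = 0.437500

Simpson's rule: (h/3)[f(x₀) + 4f(x₁) + 2f(x₂) + ... + f(xₙ)]

x_0 = 1.7500, f(x_0) = 0.363636, coefficient = 1
x_1 = 2.1875, f(x_1) = 0.313725, coefficient = 4
x_2 = 2.6250, f(x_2) = 0.275862, coefficient = 2
x_3 = 3.0625, f(x_3) = 0.246154, coefficient = 4
x_4 = 3.5000, f(x_4) = 0.222222, coefficient = 1

I ≈ (0.437500/3) × 3.377100 = 0.492494
Exact value: 0.492476
Error: 0.000017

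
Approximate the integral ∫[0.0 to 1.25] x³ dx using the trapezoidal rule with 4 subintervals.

f(x) = x³
a = 0.0, b = 1.25, n = 4
h = (b - a)/n = 0.312500

Trapezoidal rule: (h/2)[f(x₀) + 2f(x₁) + 2f(x₂) + ... + f(xₙ)]

x_0 = 0.0000, f(x_0) = 0.000000, coefficient = 1
x_1 = 0.3125, f(x_1) = 0.030518, coefficient = 2
x_2 = 0.6250, f(x_2) = 0.244141, coefficient = 2
x_3 = 0.9375, f(x_3) = 0.823975, coefficient = 2
x_4 = 1.2500, f(x_4) = 1.953125, coefficient = 1

I ≈ (0.312500/2) × 4.150391 = 0.648499
Exact value: 0.610352
Error: 0.038147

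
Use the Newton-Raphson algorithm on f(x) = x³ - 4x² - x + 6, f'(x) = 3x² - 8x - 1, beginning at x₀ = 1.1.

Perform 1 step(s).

f(x) = x³ - 4x² - x + 6
f'(x) = 3x² - 8x - 1
x₀ = 1.1

Newton-Raphson formula: x_{n+1} = x_n - f(x_n)/f'(x_n)

Iteration 1:
  f(1.100000) = 1.391000
  f'(1.100000) = -6.170000
  x_1 = 1.100000 - 1.391000/(-6.170000) = 1.325446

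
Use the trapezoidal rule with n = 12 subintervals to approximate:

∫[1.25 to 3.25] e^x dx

f(x) = e^x
a = 1.25, b = 3.25, n = 12
h = (b - a)/n = 0.166667

Trapezoidal rule: (h/2)[f(x₀) + 2f(x₁) + 2f(x₂) + ... + f(xₙ)]

x_0 = 1.2500, f(x_0) = 3.490343, coefficient = 1
x_1 = 1.4167, f(x_1) = 4.123353, coefficient = 2
x_2 = 1.5833, f(x_2) = 4.871166, coefficient = 2
x_3 = 1.7500, f(x_3) = 5.754603, coefficient = 2
x_4 = 1.9167, f(x_4) = 6.798260, coefficient = 2
x_5 = 2.0833, f(x_5) = 8.031195, coefficient = 2
x_6 = 2.2500, f(x_6) = 9.487736, coefficient = 2
x_7 = 2.4167, f(x_7) = 11.208436, coefficient = 2
x_8 = 2.5833, f(x_8) = 13.241202, coefficient = 2
x_9 = 2.7500, f(x_9) = 15.642632, coefficient = 2
x_10 = 2.9167, f(x_10) = 18.479586, coefficient = 2
x_11 = 3.0833, f(x_11) = 21.831051, coefficient = 2
x_12 = 3.2500, f(x_12) = 25.790340, coefficient = 1

I ≈ (0.166667/2) × 268.219121 = 22.351593
Exact value: 22.299997
Error: 0.051596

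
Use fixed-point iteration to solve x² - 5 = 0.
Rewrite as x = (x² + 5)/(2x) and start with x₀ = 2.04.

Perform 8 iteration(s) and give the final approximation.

Equation: x² - 5 = 0
Fixed-point form: x = (x² + 5)/(2x)
x₀ = 2.04

x_1 = g(2.040000) = 2.245490
x_2 = g(2.245490) = 2.236088
x_3 = g(2.236088) = 2.236068
x_4 = g(2.236068) = 2.236068
x_5 = g(2.236068) = 2.236068
x_6 = g(2.236068) = 2.236068
x_7 = g(2.236068) = 2.236068
x_8 = g(2.236068) = 2.236068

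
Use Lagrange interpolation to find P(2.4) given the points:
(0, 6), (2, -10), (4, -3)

Lagrange interpolation formula:
P(x) = Σ yᵢ × Lᵢ(x)
where Lᵢ(x) = Π_{j≠i} (x - xⱼ)/(xᵢ - xⱼ)

L_0(2.4) = (2.4 - 2)/(0 - 2) × (2.4 - 4)/(0 - 4) = -0.080000
L_1(2.4) = (2.4 - 0)/(2 - 0) × (2.4 - 4)/(2 - 4) = 0.960000
L_2(2.4) = (2.4 - 0)/(4 - 0) × (2.4 - 2)/(4 - 2) = 0.120000

P(2.4) = 6×L_0(2.4) + (-10)×L_1(2.4) + (-3)×L_2(2.4)
P(2.4) = -10.440000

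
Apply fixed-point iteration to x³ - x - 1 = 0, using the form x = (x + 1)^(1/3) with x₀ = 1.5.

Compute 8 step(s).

Equation: x³ - x - 1 = 0
Fixed-point form: x = (x + 1)^(1/3)
x₀ = 1.5

x_1 = g(1.500000) = 1.357209
x_2 = g(1.357209) = 1.330861
x_3 = g(1.330861) = 1.325884
x_4 = g(1.325884) = 1.324939
x_5 = g(1.324939) = 1.324760
x_6 = g(1.324760) = 1.324726
x_7 = g(1.324726) = 1.324719
x_8 = g(1.324719) = 1.324718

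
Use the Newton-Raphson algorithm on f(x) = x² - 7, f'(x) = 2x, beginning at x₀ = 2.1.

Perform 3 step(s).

f(x) = x² - 7
f'(x) = 2x
x₀ = 2.1

Newton-Raphson formula: x_{n+1} = x_n - f(x_n)/f'(x_n)

Iteration 1:
  f(2.100000) = -2.590000
  f'(2.100000) = 4.200000
  x_1 = 2.100000 - (-2.590000)/4.200000 = 2.716667
Iteration 2:
  f(2.716667) = 0.380278
  f'(2.716667) = 5.433333
  x_2 = 2.716667 - 0.380278/5.433333 = 2.646677
Iteration 3:
  f(2.646677) = 0.004899
  f'(2.646677) = 5.293354
  x_3 = 2.646677 - 0.004899/5.293354 = 2.645751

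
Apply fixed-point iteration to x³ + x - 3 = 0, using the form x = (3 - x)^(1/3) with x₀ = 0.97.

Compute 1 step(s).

Equation: x³ + x - 3 = 0
Fixed-point form: x = (3 - x)^(1/3)
x₀ = 0.97

x_1 = g(0.970000) = 1.266189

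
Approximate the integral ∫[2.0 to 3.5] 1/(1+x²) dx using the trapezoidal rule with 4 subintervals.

f(x) = 1/(1+x²)
a = 2.0, b = 3.5, n = 4
h = (b - a)/n = 0.375000

Trapezoidal rule: (h/2)[f(x₀) + 2f(x₁) + 2f(x₂) + ... + f(xₙ)]

x_0 = 2.0000, f(x_0) = 0.200000, coefficient = 1
x_1 = 2.3750, f(x_1) = 0.150588, coefficient = 2
x_2 = 2.7500, f(x_2) = 0.116788, coefficient = 2
x_3 = 3.1250, f(x_3) = 0.092888, coefficient = 2
x_4 = 3.5000, f(x_4) = 0.075472, coefficient = 1

I ≈ (0.375000/2) × 0.996001 = 0.186750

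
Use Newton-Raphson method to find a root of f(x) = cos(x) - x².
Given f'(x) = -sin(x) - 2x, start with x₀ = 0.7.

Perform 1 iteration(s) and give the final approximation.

f(x) = cos(x) - x²
f'(x) = -sin(x) - 2x
x₀ = 0.7

Newton-Raphson formula: x_{n+1} = x_n - f(x_n)/f'(x_n)

Iteration 1:
  f(0.700000) = 0.274842
  f'(0.700000) = -2.044218
  x_1 = 0.700000 - 0.274842/(-2.044218) = 0.834449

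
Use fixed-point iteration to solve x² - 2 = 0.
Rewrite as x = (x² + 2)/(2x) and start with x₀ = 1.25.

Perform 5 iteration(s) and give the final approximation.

Equation: x² - 2 = 0
Fixed-point form: x = (x² + 2)/(2x)
x₀ = 1.25

x_1 = g(1.250000) = 1.425000
x_2 = g(1.425000) = 1.414254
x_3 = g(1.414254) = 1.414214
x_4 = g(1.414214) = 1.414214
x_5 = g(1.414214) = 1.414214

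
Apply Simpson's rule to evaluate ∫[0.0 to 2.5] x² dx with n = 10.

f(x) = x²
a = 0.0, b = 2.5, n = 10
h = (b - a)/n = 0.250000

Simpson's rule: (h/3)[f(x₀) + 4f(x₁) + 2f(x₂) + ... + f(xₙ)]

x_0 = 0.0000, f(x_0) = 0.000000, coefficient = 1
x_1 = 0.2500, f(x_1) = 0.062500, coefficient = 4
x_2 = 0.5000, f(x_2) = 0.250000, coefficient = 2
x_3 = 0.7500, f(x_3) = 0.562500, coefficient = 4
x_4 = 1.0000, f(x_4) = 1.000000, coefficient = 2
x_5 = 1.2500, f(x_5) = 1.562500, coefficient = 4
x_6 = 1.5000, f(x_6) = 2.250000, coefficient = 2
x_7 = 1.7500, f(x_7) = 3.062500, coefficient = 4
x_8 = 2.0000, f(x_8) = 4.000000, coefficient = 2
x_9 = 2.2500, f(x_9) = 5.062500, coefficient = 4
x_10 = 2.5000, f(x_10) = 6.250000, coefficient = 1

I ≈ (0.250000/3) × 62.500000 = 5.208333
Exact value: 5.208333
Error: 0.000000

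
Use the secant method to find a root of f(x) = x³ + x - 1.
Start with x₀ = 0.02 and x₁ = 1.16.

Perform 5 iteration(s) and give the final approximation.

f(x) = x³ + x - 1
x₀ = 0.02, x₁ = 1.16

Secant formula: x_{n+1} = x_n - f(x_n)(x_n - x_{n-1})/(f(x_n) - f(x_{n-1}))

Iteration 1:
  f(0.020000) = -0.979992
  f(1.160000) = 1.720896
  x_2 = 1.160000 - 1.720896×(1.160000 - 0.020000)/(1.720896 - (-0.979992))
       = 0.433638
Iteration 2:
  f(1.160000) = 1.720896
  f(0.433638) = -0.484819
  x_3 = 0.433638 - (-0.484819)×(0.433638 - 1.160000)/(-0.484819 - 1.720896)
       = 0.593294
Iteration 3:
  f(0.433638) = -0.484819
  f(0.593294) = -0.197869
  x_4 = 0.593294 - (-0.197869)×(0.593294 - 0.433638)/(-0.197869 - (-0.484819))
       = 0.703385
Iteration 4:
  f(0.593294) = -0.197869
  f(0.703385) = 0.051385
  x_5 = 0.703385 - 0.051385×(0.703385 - 0.593294)/(0.051385 - (-0.197869))
       = 0.680689
Iteration 5:
  f(0.703385) = 0.051385
  f(0.680689) = -0.003922
  x_6 = 0.680689 - (-0.003922)×(0.680689 - 0.703385)/(-0.003922 - 0.051385)
       = 0.682299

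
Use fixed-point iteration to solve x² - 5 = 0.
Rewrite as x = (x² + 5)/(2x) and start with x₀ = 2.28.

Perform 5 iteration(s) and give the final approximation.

Equation: x² - 5 = 0
Fixed-point form: x = (x² + 5)/(2x)
x₀ = 2.28

x_1 = g(2.280000) = 2.236491
x_2 = g(2.236491) = 2.236068
x_3 = g(2.236068) = 2.236068
x_4 = g(2.236068) = 2.236068
x_5 = g(2.236068) = 2.236068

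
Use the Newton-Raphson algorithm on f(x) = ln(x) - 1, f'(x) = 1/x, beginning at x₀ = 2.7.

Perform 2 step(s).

f(x) = ln(x) - 1
f'(x) = 1/x
x₀ = 2.7

Newton-Raphson formula: x_{n+1} = x_n - f(x_n)/f'(x_n)

Iteration 1:
  f(2.700000) = -0.006748
  f'(2.700000) = 0.370370
  x_1 = 2.700000 - (-0.006748)/0.370370 = 2.718220
Iteration 2:
  f(2.718220) = -0.000023
  f'(2.718220) = 0.367888
  x_2 = 2.718220 - (-0.000023)/0.367888 = 2.718282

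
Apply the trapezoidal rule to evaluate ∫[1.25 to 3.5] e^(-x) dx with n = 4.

f(x) = e^(-x)
a = 1.25, b = 3.5, n = 4
h = (b - a)/n = 0.562500

Trapezoidal rule: (h/2)[f(x₀) + 2f(x₁) + 2f(x₂) + ... + f(xₙ)]

x_0 = 1.2500, f(x_0) = 0.286505, coefficient = 1
x_1 = 1.8125, f(x_1) = 0.163246, coefficient = 2
x_2 = 2.3750, f(x_2) = 0.093014, coefficient = 2
x_3 = 2.9375, f(x_3) = 0.052998, coefficient = 2
x_4 = 3.5000, f(x_4) = 0.030197, coefficient = 1

I ≈ (0.562500/2) × 0.935218 = 0.263030
Exact value: 0.256307
Error: 0.006723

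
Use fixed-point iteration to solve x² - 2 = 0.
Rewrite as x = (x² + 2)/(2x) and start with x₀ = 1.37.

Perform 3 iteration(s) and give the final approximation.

Equation: x² - 2 = 0
Fixed-point form: x = (x² + 2)/(2x)
x₀ = 1.37

x_1 = g(1.370000) = 1.414927
x_2 = g(1.414927) = 1.414214
x_3 = g(1.414214) = 1.414214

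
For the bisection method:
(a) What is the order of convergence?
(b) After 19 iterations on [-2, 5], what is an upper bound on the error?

(a) Bisection has linear (order 1) convergence; the error is halved each step.

(b) Error bound = (b-a)/2^n = (5 - (-2))/2^{19}
    = 7/2^{19}

(a) 1 (linear); (b) error ≤ 1.34e-05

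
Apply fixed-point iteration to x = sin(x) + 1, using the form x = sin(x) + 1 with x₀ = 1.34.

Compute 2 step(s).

Equation: x = sin(x) + 1
Fixed-point form: x = sin(x) + 1
x₀ = 1.34

x_1 = g(1.340000) = 1.973485
x_2 = g(1.973485) = 1.920011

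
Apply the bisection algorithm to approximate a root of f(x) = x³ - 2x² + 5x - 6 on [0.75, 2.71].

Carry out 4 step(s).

f(x) = x³ - 2x² + 5x - 6
Initial interval: [0.75, 2.71]

Iteration 1:
  c_1 = (0.750000 + 2.710000)/2 = 1.730000
  f(c_1) = f(1.730000) = 1.841917
  f(a) × f(c) < 0, new interval: [0.750000, 1.730000]
Iteration 2:
  c_2 = (0.750000 + 1.730000)/2 = 1.240000
  f(c_2) = f(1.240000) = -0.968576
  f(a) × f(c) ≥ 0, new interval: [1.240000, 1.730000]
Iteration 3:
  c_3 = (1.240000 + 1.730000)/2 = 1.485000
  f(c_3) = f(1.485000) = 0.289309
  f(a) × f(c) < 0, new interval: [1.240000, 1.485000]
Iteration 4:
  c_4 = (1.240000 + 1.485000)/2 = 1.362500
  f(c_4) = f(1.362500) = -0.370959
  f(a) × f(c) ≥ 0, new interval: [1.362500, 1.485000]

After 4 iteration(s), the approximation is c_4 = 1.362500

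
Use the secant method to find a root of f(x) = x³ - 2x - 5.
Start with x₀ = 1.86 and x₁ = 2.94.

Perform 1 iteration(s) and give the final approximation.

f(x) = x³ - 2x - 5
x₀ = 1.86, x₁ = 2.94

Secant formula: x_{n+1} = x_n - f(x_n)(x_n - x_{n-1})/(f(x_n) - f(x_{n-1}))

Iteration 1:
  f(1.860000) = -2.285144
  f(2.940000) = 14.532184
  x_2 = 2.940000 - 14.532184×(2.940000 - 1.860000)/(14.532184 - (-2.285144))
       = 2.006751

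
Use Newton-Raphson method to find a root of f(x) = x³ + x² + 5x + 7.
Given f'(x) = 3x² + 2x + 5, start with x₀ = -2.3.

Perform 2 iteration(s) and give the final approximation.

f(x) = x³ + x² + 5x + 7
f'(x) = 3x² + 2x + 5
x₀ = -2.3

Newton-Raphson formula: x_{n+1} = x_n - f(x_n)/f'(x_n)

Iteration 1:
  f(-2.300000) = -11.377000
  f'(-2.300000) = 16.270000
  x_1 = -2.300000 - (-11.377000)/16.270000 = -1.600738
Iteration 2:
  f(-1.600738) = -2.542994
  f'(-1.600738) = 9.485607
  x_2 = -1.600738 - (-2.542994)/9.485607 = -1.332648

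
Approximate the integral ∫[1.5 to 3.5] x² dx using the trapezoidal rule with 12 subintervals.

f(x) = x²
a = 1.5, b = 3.5, n = 12
h = (b - a)/n = 0.166667

Trapezoidal rule: (h/2)[f(x₀) + 2f(x₁) + 2f(x₂) + ... + f(xₙ)]

x_0 = 1.5000, f(x_0) = 2.250000, coefficient = 1
x_1 = 1.6667, f(x_1) = 2.777778, coefficient = 2
x_2 = 1.8333, f(x_2) = 3.361111, coefficient = 2
x_3 = 2.0000, f(x_3) = 4.000000, coefficient = 2
x_4 = 2.1667, f(x_4) = 4.694444, coefficient = 2
x_5 = 2.3333, f(x_5) = 5.444444, coefficient = 2
x_6 = 2.5000, f(x_6) = 6.250000, coefficient = 2
x_7 = 2.6667, f(x_7) = 7.111111, coefficient = 2
x_8 = 2.8333, f(x_8) = 8.027778, coefficient = 2
x_9 = 3.0000, f(x_9) = 9.000000, coefficient = 2
x_10 = 3.1667, f(x_10) = 10.027778, coefficient = 2
x_11 = 3.3333, f(x_11) = 11.111111, coefficient = 2
x_12 = 3.5000, f(x_12) = 12.250000, coefficient = 1

I ≈ (0.166667/2) × 158.111111 = 13.175926
Exact value: 13.166667
Error: 0.009259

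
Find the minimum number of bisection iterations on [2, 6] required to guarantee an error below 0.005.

We need (b-a)/2^n ≤ 0.005
(6 - 2)/2^n ≤ 0.005
4/2^n ≤ 0.005
2^n ≥ 800
n ≥ log₂(800) = 9.64
n ≥ 10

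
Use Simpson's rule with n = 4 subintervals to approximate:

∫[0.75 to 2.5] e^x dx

f(x) = e^x
a = 0.75, b = 2.5, n = 4
h = (b - a)/n = 0.437500

Simpson's rule: (h/3)[f(x₀) + 4f(x₁) + 2f(x₂) + ... + f(xₙ)]

x_0 = 0.7500, f(x_0) = 2.117000, coefficient = 1
x_1 = 1.1875, f(x_1) = 3.278874, coefficient = 4
x_2 = 1.6250, f(x_2) = 5.078419, coefficient = 2
x_3 = 2.0625, f(x_3) = 7.865609, coefficient = 4
x_4 = 2.5000, f(x_4) = 12.182494, coefficient = 1

I ≈ (0.437500/3) × 69.034264 = 10.067497
Exact value: 10.065494
Error: 0.002003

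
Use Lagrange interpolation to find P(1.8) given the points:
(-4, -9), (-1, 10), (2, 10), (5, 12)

Lagrange interpolation formula:
P(x) = Σ yᵢ × Lᵢ(x)
where Lᵢ(x) = Π_{j≠i} (x - xⱼ)/(xᵢ - xⱼ)

L_0(1.8) = (1.8 - (-1))/(-4 - (-1)) × (1.8 - 2)/(-4 - 2) × (1.8 - 5)/(-4 - 5) = -0.011062
L_1(1.8) = (1.8 - (-4))/(-1 - (-4)) × (1.8 - 2)/(-1 - 2) × (1.8 - 5)/(-1 - 5) = 0.068741
L_2(1.8) = (1.8 - (-4))/(2 - (-4)) × (1.8 - (-1))/(2 - (-1)) × (1.8 - 5)/(2 - 5) = 0.962370
L_3(1.8) = (1.8 - (-4))/(5 - (-4)) × (1.8 - (-1))/(5 - (-1)) × (1.8 - 2)/(5 - 2) = -0.020049

P(1.8) = (-9)×L_0(1.8) + 10×L_1(1.8) + 10×L_2(1.8) + 12×L_3(1.8)
P(1.8) = 10.170074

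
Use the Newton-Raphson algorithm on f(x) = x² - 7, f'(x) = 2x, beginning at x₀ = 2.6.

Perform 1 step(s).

f(x) = x² - 7
f'(x) = 2x
x₀ = 2.6

Newton-Raphson formula: x_{n+1} = x_n - f(x_n)/f'(x_n)

Iteration 1:
  f(2.600000) = -0.240000
  f'(2.600000) = 5.200000
  x_1 = 2.600000 - (-0.240000)/5.200000 = 2.646154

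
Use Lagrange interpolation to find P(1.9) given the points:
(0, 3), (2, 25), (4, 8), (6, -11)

Lagrange interpolation formula:
P(x) = Σ yᵢ × Lᵢ(x)
where Lᵢ(x) = Π_{j≠i} (x - xⱼ)/(xᵢ - xⱼ)

L_0(1.9) = (1.9 - 2)/(0 - 2) × (1.9 - 4)/(0 - 4) × (1.9 - 6)/(0 - 6) = 0.017938
L_1(1.9) = (1.9 - 0)/(2 - 0) × (1.9 - 4)/(2 - 4) × (1.9 - 6)/(2 - 6) = 1.022437
L_2(1.9) = (1.9 - 0)/(4 - 0) × (1.9 - 2)/(4 - 2) × (1.9 - 6)/(4 - 6) = -0.048688
L_3(1.9) = (1.9 - 0)/(6 - 0) × (1.9 - 2)/(6 - 2) × (1.9 - 4)/(6 - 4) = 0.008313

P(1.9) = 3×L_0(1.9) + 25×L_1(1.9) + 8×L_2(1.9) + (-11)×L_3(1.9)
P(1.9) = 25.133812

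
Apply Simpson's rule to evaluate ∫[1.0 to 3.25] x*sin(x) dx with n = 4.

f(x) = x*sin(x)
a = 1.0, b = 3.25, n = 4
h = (b - a)/n = 0.562500

Simpson's rule: (h/3)[f(x₀) + 4f(x₁) + 2f(x₂) + ... + f(xₙ)]

x_0 = 1.0000, f(x_0) = 0.841471, coefficient = 1
x_1 = 1.5625, f(x_1) = 1.562446, coefficient = 4
x_2 = 2.1250, f(x_2) = 1.806930, coefficient = 2
x_3 = 2.6875, f(x_3) = 1.178864, coefficient = 4
x_4 = 3.2500, f(x_4) = -0.351634, coefficient = 1

I ≈ (0.562500/3) × 15.068937 = 2.825426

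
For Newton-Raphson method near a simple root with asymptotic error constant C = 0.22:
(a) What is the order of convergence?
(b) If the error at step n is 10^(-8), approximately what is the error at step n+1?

(a) Newton-Raphson has quadratic (order 2) convergence near simple roots.
    This means |e_{n+1}| ≈ C|e_n|².

(b) With |e_n| = 10^(-8) and C = 0.22:
    |e_{n+1}| ≈ 0.22 × (10^(-8))² = 0.22 × 10^(-16)

(a) 2 (quadratic); (b) |e_{n+1}| ≈ 2.200e-17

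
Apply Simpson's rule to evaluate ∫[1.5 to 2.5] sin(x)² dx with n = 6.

f(x) = sin(x)²
a = 1.5, b = 2.5, n = 6
h = (b - a)/n = 0.166667

Simpson's rule: (h/3)[f(x₀) + 4f(x₁) + 2f(x₂) + ... + f(xₙ)]

x_0 = 1.5000, f(x_0) = 0.994996, coefficient = 1
x_1 = 1.6667, f(x_1) = 0.990837, coefficient = 4
x_2 = 1.8333, f(x_2) = 0.932643, coefficient = 2
x_3 = 2.0000, f(x_3) = 0.826822, coefficient = 4
x_4 = 2.1667, f(x_4) = 0.685022, coefficient = 2
x_5 = 2.3333, f(x_5) = 0.522853, coefficient = 4
x_6 = 2.5000, f(x_6) = 0.358169, coefficient = 1

I ≈ (0.166667/3) × 13.950543 = 0.775030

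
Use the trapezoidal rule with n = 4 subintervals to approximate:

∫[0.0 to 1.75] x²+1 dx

f(x) = x²+1
a = 0.0, b = 1.75, n = 4
h = (b - a)/n = 0.437500

Trapezoidal rule: (h/2)[f(x₀) + 2f(x₁) + 2f(x₂) + ... + f(xₙ)]

x_0 = 0.0000, f(x_0) = 1.000000, coefficient = 1
x_1 = 0.4375, f(x_1) = 1.191406, coefficient = 2
x_2 = 0.8750, f(x_2) = 1.765625, coefficient = 2
x_3 = 1.3125, f(x_3) = 2.722656, coefficient = 2
x_4 = 1.7500, f(x_4) = 4.062500, coefficient = 1

I ≈ (0.437500/2) × 16.421875 = 3.592285
Exact value: 3.536458
Error: 0.055827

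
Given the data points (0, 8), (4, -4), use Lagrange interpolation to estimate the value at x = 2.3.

Lagrange interpolation formula:
P(x) = Σ yᵢ × Lᵢ(x)
where Lᵢ(x) = Π_{j≠i} (x - xⱼ)/(xᵢ - xⱼ)

L_0(2.3) = (2.3 - 4)/(0 - 4) = 0.425000
L_1(2.3) = (2.3 - 0)/(4 - 0) = 0.575000

P(2.3) = 8×L_0(2.3) + (-4)×L_1(2.3)
P(2.3) = 1.100000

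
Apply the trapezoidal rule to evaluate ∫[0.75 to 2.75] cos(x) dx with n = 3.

f(x) = cos(x)
a = 0.75, b = 2.75, n = 3
h = (b - a)/n = 0.666667

Trapezoidal rule: (h/2)[f(x₀) + 2f(x₁) + 2f(x₂) + ... + f(xₙ)]

x_0 = 0.7500, f(x_0) = 0.731689, coefficient = 1
x_1 = 1.4167, f(x_1) = 0.153520, coefficient = 2
x_2 = 2.0833, f(x_2) = -0.490390, coefficient = 2
x_3 = 2.7500, f(x_3) = -0.924302, coefficient = 1

I ≈ (0.666667/2) × -0.866353 = -0.288784
Exact value: -0.299978
Error: 0.011193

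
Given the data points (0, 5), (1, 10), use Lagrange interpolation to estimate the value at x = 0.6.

Lagrange interpolation formula:
P(x) = Σ yᵢ × Lᵢ(x)
where Lᵢ(x) = Π_{j≠i} (x - xⱼ)/(xᵢ - xⱼ)

L_0(0.6) = (0.6 - 1)/(0 - 1) = 0.400000
L_1(0.6) = (0.6 - 0)/(1 - 0) = 0.600000

P(0.6) = 5×L_0(0.6) + 10×L_1(0.6)
P(0.6) = 8.000000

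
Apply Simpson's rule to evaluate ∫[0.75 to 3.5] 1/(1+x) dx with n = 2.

f(x) = 1/(1+x)
a = 0.75, b = 3.5, n = 2
h = (b - a)/n = 1.375000

Simpson's rule: (h/3)[f(x₀) + 4f(x₁) + 2f(x₂) + ... + f(xₙ)]

x_0 = 0.7500, f(x_0) = 0.571429, coefficient = 1
x_1 = 2.1250, f(x_1) = 0.320000, coefficient = 4
x_2 = 3.5000, f(x_2) = 0.222222, coefficient = 1

I ≈ (1.375000/3) × 2.073651 = 0.950423
Exact value: 0.944462
Error: 0.005962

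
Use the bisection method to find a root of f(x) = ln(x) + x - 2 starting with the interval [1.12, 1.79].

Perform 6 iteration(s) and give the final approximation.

f(x) = ln(x) + x - 2
Initial interval: [1.12, 1.79]

Iteration 1:
  c_1 = (1.120000 + 1.790000)/2 = 1.455000
  f(c_1) = f(1.455000) = -0.169994
  f(a) × f(c) ≥ 0, new interval: [1.455000, 1.790000]
Iteration 2:
  c_2 = (1.455000 + 1.790000)/2 = 1.622500
  f(c_2) = f(1.622500) = 0.106468
  f(a) × f(c) < 0, new interval: [1.455000, 1.622500]
Iteration 3:
  c_3 = (1.455000 + 1.622500)/2 = 1.538750
  f(c_3) = f(1.538750) = -0.030280
  f(a) × f(c) ≥ 0, new interval: [1.538750, 1.622500]
Iteration 4:
  c_4 = (1.538750 + 1.622500)/2 = 1.580625
  f(c_4) = f(1.580625) = 0.038445
  f(a) × f(c) < 0, new interval: [1.538750, 1.580625]
Iteration 5:
  c_5 = (1.538750 + 1.580625)/2 = 1.559687
  f(c_5) = f(1.559687) = 0.004173
  f(a) × f(c) < 0, new interval: [1.538750, 1.559687]
Iteration 6:
  c_6 = (1.538750 + 1.559687)/2 = 1.549219
  f(c_6) = f(1.549219) = -0.013030
  f(a) × f(c) ≥ 0, new interval: [1.549219, 1.559687]

After 6 iteration(s), the approximation is c_6 = 1.549219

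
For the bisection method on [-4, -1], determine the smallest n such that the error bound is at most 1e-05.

We need (b-a)/2^n ≤ 1e-05
(-1 - (-4))/2^n ≤ 1e-05
3/2^n ≤ 1e-05
2^n ≥ 300000
n ≥ log₂(300000) = 18.19
n ≥ 19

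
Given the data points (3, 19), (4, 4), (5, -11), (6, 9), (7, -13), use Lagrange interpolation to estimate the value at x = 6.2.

Lagrange interpolation formula:
P(x) = Σ yᵢ × Lᵢ(x)
where Lᵢ(x) = Π_{j≠i} (x - xⱼ)/(xᵢ - xⱼ)

L_0(6.2) = (6.2 - 4)/(3 - 4) × (6.2 - 5)/(3 - 5) × (6.2 - 6)/(3 - 6) × (6.2 - 7)/(3 - 7) = -0.017600
L_1(6.2) = (6.2 - 3)/(4 - 3) × (6.2 - 5)/(4 - 5) × (6.2 - 6)/(4 - 6) × (6.2 - 7)/(4 - 7) = 0.102400
L_2(6.2) = (6.2 - 3)/(5 - 3) × (6.2 - 4)/(5 - 4) × (6.2 - 6)/(5 - 6) × (6.2 - 7)/(5 - 7) = -0.281600
L_3(6.2) = (6.2 - 3)/(6 - 3) × (6.2 - 4)/(6 - 4) × (6.2 - 5)/(6 - 5) × (6.2 - 7)/(6 - 7) = 1.126400
L_4(6.2) = (6.2 - 3)/(7 - 3) × (6.2 - 4)/(7 - 4) × (6.2 - 5)/(7 - 5) × (6.2 - 6)/(7 - 6) = 0.070400

P(6.2) = 19×L_0(6.2) + 4×L_1(6.2) + (-11)×L_2(6.2) + 9×L_3(6.2) + (-13)×L_4(6.2)
P(6.2) = 12.395200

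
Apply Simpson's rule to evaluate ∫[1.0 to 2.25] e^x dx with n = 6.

f(x) = e^x
a = 1.0, b = 2.25, n = 6
h = (b - a)/n = 0.208333

Simpson's rule: (h/3)[f(x₀) + 4f(x₁) + 2f(x₂) + ... + f(xₙ)]

x_0 = 1.0000, f(x_0) = 2.718282, coefficient = 1
x_1 = 1.2083, f(x_1) = 3.347900, coefficient = 4
x_2 = 1.4167, f(x_2) = 4.123353, coefficient = 2
x_3 = 1.6250, f(x_3) = 5.078419, coefficient = 4
x_4 = 1.8333, f(x_4) = 6.254701, coefficient = 2
x_5 = 2.0417, f(x_5) = 7.703438, coefficient = 4
x_6 = 2.2500, f(x_6) = 9.487736, coefficient = 1

I ≈ (0.208333/3) × 97.481153 = 6.769524
Exact value: 6.769454
Error: 0.000070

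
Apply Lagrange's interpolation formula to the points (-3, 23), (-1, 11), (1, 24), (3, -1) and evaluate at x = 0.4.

Lagrange interpolation formula:
P(x) = Σ yᵢ × Lᵢ(x)
where Lᵢ(x) = Π_{j≠i} (x - xⱼ)/(xᵢ - xⱼ)

L_0(0.4) = (0.4 - (-1))/(-3 - (-1)) × (0.4 - 1)/(-3 - 1) × (0.4 - 3)/(-3 - 3) = -0.045500
L_1(0.4) = (0.4 - (-3))/(-1 - (-3)) × (0.4 - 1)/(-1 - 1) × (0.4 - 3)/(-1 - 3) = 0.331500
L_2(0.4) = (0.4 - (-3))/(1 - (-3)) × (0.4 - (-1))/(1 - (-1)) × (0.4 - 3)/(1 - 3) = 0.773500
L_3(0.4) = (0.4 - (-3))/(3 - (-3)) × (0.4 - (-1))/(3 - (-1)) × (0.4 - 1)/(3 - 1) = -0.059500

P(0.4) = 23×L_0(0.4) + 11×L_1(0.4) + 24×L_2(0.4) + (-1)×L_3(0.4)
P(0.4) = 21.223500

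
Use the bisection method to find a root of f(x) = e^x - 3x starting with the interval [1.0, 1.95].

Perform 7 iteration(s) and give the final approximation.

f(x) = e^x - 3x
Initial interval: [1.0, 1.95]

Iteration 1:
  c_1 = (1.000000 + 1.950000)/2 = 1.475000
  f(c_1) = f(1.475000) = -0.053964
  f(a) × f(c) ≥ 0, new interval: [1.475000, 1.950000]
Iteration 2:
  c_2 = (1.475000 + 1.950000)/2 = 1.712500
  f(c_2) = f(1.712500) = 0.405301
  f(a) × f(c) < 0, new interval: [1.475000, 1.712500]
Iteration 3:
  c_3 = (1.475000 + 1.712500)/2 = 1.593750
  f(c_3) = f(1.593750) = 0.140923
  f(a) × f(c) < 0, new interval: [1.475000, 1.593750]
Iteration 4:
  c_4 = (1.475000 + 1.593750)/2 = 1.534375
  f(c_4) = f(1.534375) = 0.035301
  f(a) × f(c) < 0, new interval: [1.475000, 1.534375]
Iteration 5:
  c_5 = (1.475000 + 1.534375)/2 = 1.504688
  f(c_5) = f(1.504688) = -0.011316
  f(a) × f(c) ≥ 0, new interval: [1.504688, 1.534375]
Iteration 6:
  c_6 = (1.504688 + 1.534375)/2 = 1.519531
  f(c_6) = f(1.519531) = 0.011489
  f(a) × f(c) < 0, new interval: [1.504688, 1.519531]
Iteration 7:
  c_7 = (1.504688 + 1.519531)/2 = 1.512109
  f(c_7) = f(1.512109) = -0.000039
  f(a) × f(c) ≥ 0, new interval: [1.512109, 1.519531]

After 7 iteration(s), the approximation is c_7 = 1.512109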